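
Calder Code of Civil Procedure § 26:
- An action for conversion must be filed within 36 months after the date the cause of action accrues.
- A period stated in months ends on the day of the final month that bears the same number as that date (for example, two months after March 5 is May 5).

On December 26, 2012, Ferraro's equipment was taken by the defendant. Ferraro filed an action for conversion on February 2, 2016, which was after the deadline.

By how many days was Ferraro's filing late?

38 days

36 months after December 26, 2012 is December 26, 2015.
The deadline is December 26, 2015; from December 26, 2015 to February 2, 2016 is 38 days.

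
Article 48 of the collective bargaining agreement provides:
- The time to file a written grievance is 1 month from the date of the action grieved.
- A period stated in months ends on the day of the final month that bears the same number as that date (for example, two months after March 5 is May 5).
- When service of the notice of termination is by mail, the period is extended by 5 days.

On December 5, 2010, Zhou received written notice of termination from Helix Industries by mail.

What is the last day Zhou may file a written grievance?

January 10, 2011

1 month after December 5, 2010 is January 5, 2011.
Service was by mail, adding 5 days: January 5, 2011 + 5 days = January 10, 2011.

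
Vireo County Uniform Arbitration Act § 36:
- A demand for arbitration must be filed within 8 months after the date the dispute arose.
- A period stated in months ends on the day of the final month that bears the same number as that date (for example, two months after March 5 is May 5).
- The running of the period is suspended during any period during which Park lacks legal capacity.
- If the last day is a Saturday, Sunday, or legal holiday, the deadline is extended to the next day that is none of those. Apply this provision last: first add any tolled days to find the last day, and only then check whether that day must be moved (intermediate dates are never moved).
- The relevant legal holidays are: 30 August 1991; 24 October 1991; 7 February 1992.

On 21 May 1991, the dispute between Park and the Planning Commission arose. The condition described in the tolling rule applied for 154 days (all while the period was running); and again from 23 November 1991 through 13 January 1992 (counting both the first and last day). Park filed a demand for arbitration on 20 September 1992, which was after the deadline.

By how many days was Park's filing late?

37 days

8 months after 21 May 1991 is January 21, 1992.
Tolling adds 154 days: January 21, 1992 + 154 days = June 23, 1992.
From November 23, 1991 through January 13, 1992 inclusive is 52 days; tolling adds 52 days: June 23, 1992 + 52 days = August 14, 1992.
August 14, 1992 is a Friday and not a legal holiday, so no extension applies.
The deadline is August 14, 1992; from August 14, 1992 to September 20, 1992 is 37 days.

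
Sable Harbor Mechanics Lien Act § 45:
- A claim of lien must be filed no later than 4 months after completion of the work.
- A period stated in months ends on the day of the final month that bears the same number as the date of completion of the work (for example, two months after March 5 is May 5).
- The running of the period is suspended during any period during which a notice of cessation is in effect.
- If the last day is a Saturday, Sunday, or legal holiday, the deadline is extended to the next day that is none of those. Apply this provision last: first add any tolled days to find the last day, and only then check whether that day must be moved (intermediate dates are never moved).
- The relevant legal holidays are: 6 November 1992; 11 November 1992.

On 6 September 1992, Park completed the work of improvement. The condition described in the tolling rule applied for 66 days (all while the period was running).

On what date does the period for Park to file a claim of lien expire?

4 months after 6 September 1992 is January 6, 1993.
Tolling adds 66 days: January 6, 1993 + 66 days = March 13, 1993.
March 13, 1993 is Saturday; March 14, 1993 is Sunday. The next qualifying day is March 15, 1993.

March 15, 1993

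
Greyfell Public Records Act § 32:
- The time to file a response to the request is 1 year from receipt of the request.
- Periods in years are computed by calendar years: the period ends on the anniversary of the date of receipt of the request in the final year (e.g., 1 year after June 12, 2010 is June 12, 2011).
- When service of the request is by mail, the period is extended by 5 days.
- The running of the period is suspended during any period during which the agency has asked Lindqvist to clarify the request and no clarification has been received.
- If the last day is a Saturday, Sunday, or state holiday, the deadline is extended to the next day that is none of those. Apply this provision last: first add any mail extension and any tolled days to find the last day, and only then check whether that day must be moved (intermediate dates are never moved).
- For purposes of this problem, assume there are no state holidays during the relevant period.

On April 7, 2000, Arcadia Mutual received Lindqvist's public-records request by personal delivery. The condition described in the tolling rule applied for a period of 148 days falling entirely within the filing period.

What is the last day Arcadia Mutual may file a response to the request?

September 3, 2001

1 year after April 7, 2000 is April 7, 2001.
Service was not by mail, so no mail extension applies.
Tolling adds 148 days: April 7, 2001 + 148 days = September 2, 2001.
September 2, 2001 is Sunday. The next qualifying day is September 3, 2001.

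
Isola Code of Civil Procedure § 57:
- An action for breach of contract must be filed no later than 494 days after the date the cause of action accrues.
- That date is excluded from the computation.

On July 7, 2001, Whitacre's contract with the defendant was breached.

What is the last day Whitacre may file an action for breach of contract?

November 13, 2002

494 days after July 7, 2001 is November 13, 2002.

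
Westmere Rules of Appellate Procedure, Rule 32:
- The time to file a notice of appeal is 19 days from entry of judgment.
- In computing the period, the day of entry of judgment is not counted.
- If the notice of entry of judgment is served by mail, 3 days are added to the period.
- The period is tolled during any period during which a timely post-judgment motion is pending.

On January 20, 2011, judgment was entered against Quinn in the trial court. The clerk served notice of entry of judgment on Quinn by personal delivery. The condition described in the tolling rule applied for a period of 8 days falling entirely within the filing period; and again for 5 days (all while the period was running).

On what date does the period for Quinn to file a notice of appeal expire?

February 21, 2011

19 days after January 20, 2011 is February 8, 2011.
Service was not by mail, so no mail extension applies.
Tolling adds 8 days: February 8, 2011 + 8 days = February 16, 2011.
Tolling adds 5 days: February 16, 2011 + 5 days = February 21, 2011.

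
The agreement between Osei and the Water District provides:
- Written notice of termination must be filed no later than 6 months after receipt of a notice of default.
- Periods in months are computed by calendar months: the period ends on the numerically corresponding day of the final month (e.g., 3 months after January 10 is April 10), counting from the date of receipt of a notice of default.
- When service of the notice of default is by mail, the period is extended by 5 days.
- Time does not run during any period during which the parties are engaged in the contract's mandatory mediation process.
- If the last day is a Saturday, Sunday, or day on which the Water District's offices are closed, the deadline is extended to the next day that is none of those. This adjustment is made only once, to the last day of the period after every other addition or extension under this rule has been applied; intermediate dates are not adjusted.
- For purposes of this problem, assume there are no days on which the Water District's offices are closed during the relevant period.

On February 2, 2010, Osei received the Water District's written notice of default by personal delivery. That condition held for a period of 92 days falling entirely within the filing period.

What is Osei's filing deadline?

6 months after February 2, 2010 is August 2, 2010.
Service was not by mail, so no mail extension applies.
Tolling adds 92 days: August 2, 2010 + 92 days = November 2, 2010.
November 2, 2010 is a Tuesday and not a day on which the Water District's offices are closed, so no extension applies.

November 2, 2010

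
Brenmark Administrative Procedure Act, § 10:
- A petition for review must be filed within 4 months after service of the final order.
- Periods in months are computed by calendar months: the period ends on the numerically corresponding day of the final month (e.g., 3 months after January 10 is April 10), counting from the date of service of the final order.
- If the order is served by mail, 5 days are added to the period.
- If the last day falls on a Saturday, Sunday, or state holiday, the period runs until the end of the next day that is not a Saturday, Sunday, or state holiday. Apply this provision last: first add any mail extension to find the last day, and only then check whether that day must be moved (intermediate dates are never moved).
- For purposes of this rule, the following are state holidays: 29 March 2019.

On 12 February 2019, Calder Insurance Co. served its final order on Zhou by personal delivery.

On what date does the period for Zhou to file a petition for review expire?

4 months after 12 February 2019 is June 12, 2019.
Service was not by mail, so no mail extension applies.
June 12, 2019 is a Wednesday and not a state holiday, so no extension applies.

June 12, 2019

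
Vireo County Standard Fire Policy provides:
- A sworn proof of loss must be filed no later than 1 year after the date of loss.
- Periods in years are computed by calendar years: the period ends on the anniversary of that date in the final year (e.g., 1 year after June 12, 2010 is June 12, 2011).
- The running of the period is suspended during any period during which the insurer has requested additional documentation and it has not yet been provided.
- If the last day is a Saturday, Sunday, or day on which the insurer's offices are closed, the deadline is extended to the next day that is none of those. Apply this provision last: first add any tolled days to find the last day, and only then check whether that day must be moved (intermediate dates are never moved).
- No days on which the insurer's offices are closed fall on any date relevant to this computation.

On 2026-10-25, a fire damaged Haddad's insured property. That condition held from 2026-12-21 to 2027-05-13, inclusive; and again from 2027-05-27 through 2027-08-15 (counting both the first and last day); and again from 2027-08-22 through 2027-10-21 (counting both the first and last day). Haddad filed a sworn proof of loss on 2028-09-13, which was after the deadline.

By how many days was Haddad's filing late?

1 year after 2026-10-25 is October 25, 2027.
From December 21, 2026 through May 13, 2027 inclusive is 144 days; tolling adds 144 days: October 25, 2027 + 144 days = March 17, 2028.
From May 27, 2027 through August 15, 2027 inclusive is 81 days; tolling adds 81 days: March 17, 2028 + 81 days = June 6, 2028.
From August 22, 2027 through October 21, 2027 inclusive is 61 days; tolling adds 61 days: June 6, 2028 + 61 days = August 6, 2028.
August 6, 2028 is Sunday. The next qualifying day is August 7, 2028.
The deadline is August 7, 2028; from August 7, 2028 to September 13, 2028 is 37 days.

37 days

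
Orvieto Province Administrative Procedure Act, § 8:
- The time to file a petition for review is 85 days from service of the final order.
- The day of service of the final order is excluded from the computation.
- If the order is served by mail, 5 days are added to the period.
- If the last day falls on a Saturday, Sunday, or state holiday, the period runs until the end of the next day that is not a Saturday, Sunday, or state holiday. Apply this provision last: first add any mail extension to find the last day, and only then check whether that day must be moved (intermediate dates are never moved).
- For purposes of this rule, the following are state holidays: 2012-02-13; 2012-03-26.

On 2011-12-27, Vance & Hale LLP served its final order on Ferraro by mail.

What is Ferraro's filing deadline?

85 days after 2011-12-27 is March 21, 2012.
Service was by mail, adding 5 days: March 21, 2012 + 5 days = March 26, 2012.
March 26, 2012 is a listed holiday. The next qualifying day is March 27, 2012.

March 27, 2012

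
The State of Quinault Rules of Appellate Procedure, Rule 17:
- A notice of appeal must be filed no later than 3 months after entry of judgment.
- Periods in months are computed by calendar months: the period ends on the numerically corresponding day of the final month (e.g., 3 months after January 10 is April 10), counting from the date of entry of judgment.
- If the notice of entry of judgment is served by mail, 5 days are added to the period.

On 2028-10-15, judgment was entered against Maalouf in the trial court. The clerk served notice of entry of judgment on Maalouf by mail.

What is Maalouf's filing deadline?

January 20, 2029

3 months after 2028-10-15 is January 15, 2029.
Service was by mail, adding 5 days: January 15, 2029 + 5 days = January 20, 2029.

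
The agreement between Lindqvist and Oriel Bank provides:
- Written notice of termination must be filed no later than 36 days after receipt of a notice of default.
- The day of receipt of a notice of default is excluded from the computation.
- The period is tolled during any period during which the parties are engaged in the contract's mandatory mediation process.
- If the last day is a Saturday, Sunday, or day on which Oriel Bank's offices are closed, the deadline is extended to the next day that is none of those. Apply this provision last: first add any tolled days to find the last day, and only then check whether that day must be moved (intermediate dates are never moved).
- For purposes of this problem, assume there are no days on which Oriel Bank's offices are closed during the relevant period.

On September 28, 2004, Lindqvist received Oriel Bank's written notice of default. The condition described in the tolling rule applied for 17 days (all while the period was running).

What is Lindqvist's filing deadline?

36 days after September 28, 2004 is November 3, 2004.
Tolling adds 17 days: November 3, 2004 + 17 days = November 20, 2004.
November 20, 2004 is Saturday; November 21, 2004 is Sunday. The next qualifying day is November 22, 2004.

November 22, 2004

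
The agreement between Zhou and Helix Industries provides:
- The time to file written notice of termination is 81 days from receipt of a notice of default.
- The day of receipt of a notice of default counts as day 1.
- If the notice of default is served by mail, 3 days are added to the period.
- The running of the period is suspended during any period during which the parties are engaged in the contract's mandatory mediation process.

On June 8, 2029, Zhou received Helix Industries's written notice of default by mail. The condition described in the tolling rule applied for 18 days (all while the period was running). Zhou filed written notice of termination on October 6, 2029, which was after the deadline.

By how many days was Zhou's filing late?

Counting June 8, 2029 as day 1, day 81 is August 27, 2029.
Service was by mail, adding 3 days: August 27, 2029 + 3 days = August 30, 2029.
Tolling adds 18 days: August 30, 2029 + 18 days = September 17, 2029.
The deadline is September 17, 2029; from September 17, 2029 to October 6, 2029 is 19 days.

19 days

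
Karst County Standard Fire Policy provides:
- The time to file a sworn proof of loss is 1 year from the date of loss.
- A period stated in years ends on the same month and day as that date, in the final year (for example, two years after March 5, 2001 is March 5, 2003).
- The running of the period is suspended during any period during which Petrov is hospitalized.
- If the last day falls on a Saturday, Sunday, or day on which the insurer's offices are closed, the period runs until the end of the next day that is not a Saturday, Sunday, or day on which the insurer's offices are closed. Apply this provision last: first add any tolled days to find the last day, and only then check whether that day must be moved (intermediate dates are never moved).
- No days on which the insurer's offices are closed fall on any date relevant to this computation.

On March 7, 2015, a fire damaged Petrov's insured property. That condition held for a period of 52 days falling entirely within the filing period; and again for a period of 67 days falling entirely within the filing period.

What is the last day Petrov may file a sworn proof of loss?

July 4, 2016

1 year after March 7, 2015 is March 7, 2016.
Tolling adds 52 days: March 7, 2016 + 52 days = April 28, 2016.
Tolling adds 67 days: April 28, 2016 + 67 days = July 4, 2016.
July 4, 2016 is a Monday and not a day on which the insurer's offices are closed, so no extension applies.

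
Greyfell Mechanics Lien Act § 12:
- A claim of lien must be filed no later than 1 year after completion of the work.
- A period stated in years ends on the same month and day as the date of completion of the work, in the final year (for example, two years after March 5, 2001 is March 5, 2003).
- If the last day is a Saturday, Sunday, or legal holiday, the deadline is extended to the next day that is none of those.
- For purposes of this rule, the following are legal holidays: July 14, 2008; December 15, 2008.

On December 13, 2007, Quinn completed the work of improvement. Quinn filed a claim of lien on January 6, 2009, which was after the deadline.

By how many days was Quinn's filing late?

1 year after December 13, 2007 is December 13, 2008.
December 13, 2008 is Saturday; December 14, 2008 is Sunday; December 15, 2008 is a listed holiday. The next qualifying day is December 16, 2008.
The deadline is December 16, 2008; from December 16, 2008 to January 6, 2009 is 21 days.

21 days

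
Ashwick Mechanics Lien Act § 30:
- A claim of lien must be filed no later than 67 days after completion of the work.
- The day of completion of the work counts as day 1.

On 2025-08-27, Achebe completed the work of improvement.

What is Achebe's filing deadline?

Counting 2025-08-27 as day 1, day 67 is November 1, 2025.

November 1, 2025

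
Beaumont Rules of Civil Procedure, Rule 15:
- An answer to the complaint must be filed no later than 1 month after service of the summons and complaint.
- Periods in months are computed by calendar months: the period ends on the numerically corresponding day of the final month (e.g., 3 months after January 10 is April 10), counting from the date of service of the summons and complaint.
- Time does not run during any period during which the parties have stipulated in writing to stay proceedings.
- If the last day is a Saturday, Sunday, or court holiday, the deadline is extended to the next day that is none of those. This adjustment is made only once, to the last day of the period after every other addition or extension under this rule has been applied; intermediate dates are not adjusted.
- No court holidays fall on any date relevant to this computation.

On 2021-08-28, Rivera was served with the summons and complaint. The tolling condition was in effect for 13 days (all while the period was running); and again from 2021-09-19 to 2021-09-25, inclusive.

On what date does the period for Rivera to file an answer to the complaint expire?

1 month after 2021-08-28 is September 28, 2021.
Tolling adds 13 days: September 28, 2021 + 13 days = October 11, 2021.
From September 19, 2021 through September 25, 2021 inclusive is 7 days; tolling adds 7 days: October 11, 2021 + 7 days = October 18, 2021.
October 18, 2021 is a Monday and not a court holiday, so no extension applies.

October 18, 2021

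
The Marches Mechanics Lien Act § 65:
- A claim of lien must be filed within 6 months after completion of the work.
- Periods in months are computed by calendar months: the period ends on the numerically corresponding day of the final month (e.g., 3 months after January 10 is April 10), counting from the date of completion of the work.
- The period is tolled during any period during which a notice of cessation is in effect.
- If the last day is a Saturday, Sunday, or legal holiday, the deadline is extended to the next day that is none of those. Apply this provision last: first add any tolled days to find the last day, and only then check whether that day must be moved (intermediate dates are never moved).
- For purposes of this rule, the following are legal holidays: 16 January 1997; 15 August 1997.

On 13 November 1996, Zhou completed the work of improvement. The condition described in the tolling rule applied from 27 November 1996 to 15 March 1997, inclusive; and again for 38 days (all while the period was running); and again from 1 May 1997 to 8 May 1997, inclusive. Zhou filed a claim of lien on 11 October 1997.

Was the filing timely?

Yes

6 months after 13 November 1996 is May 13, 1997.
From November 27, 1996 through March 15, 1997 inclusive is 109 days; tolling adds 109 days: May 13, 1997 + 109 days = August 30, 1997.
Tolling adds 38 days: August 30, 1997 + 38 days = October 7, 1997.
From May 1, 1997 through May 8, 1997 inclusive is 8 days; tolling adds 8 days: October 7, 1997 + 8 days = October 15, 1997.
October 15, 1997 is a Wednesday and not a legal holiday, so no extension applies.
The deadline is October 15, 1997; the filing on October 11, 1997 is on or before that date.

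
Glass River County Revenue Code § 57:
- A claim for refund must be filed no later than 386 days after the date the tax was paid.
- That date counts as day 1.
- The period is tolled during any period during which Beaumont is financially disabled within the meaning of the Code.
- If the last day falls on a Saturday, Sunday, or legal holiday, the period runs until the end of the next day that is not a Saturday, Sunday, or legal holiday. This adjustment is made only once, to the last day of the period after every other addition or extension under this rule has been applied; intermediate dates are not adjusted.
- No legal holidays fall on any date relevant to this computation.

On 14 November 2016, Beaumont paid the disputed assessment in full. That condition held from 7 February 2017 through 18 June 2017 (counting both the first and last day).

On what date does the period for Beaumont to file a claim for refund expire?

Counting 14 November 2016 as day 1, day 386 is December 4, 2017.
From February 7, 2017 through June 18, 2017 inclusive is 132 days; tolling adds 132 days: December 4, 2017 + 132 days = April 15, 2018.
April 15, 2018 is Sunday. The next qualifying day is April 16, 2018.

April 16, 2018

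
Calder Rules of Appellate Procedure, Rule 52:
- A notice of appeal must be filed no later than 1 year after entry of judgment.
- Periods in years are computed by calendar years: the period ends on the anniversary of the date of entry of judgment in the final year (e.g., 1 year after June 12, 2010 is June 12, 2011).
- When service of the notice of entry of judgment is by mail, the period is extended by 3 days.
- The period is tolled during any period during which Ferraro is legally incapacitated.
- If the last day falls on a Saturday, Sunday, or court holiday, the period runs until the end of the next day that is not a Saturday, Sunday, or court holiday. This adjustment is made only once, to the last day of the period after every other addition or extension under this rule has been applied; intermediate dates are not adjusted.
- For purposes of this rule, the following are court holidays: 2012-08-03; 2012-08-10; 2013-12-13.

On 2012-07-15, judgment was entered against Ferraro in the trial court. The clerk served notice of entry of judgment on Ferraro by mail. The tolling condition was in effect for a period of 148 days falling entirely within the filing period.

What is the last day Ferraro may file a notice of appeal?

December 16, 2013

1 year after 2012-07-15 is July 15, 2013.
Service was by mail, adding 3 days: July 15, 2013 + 3 days = July 18, 2013.
Tolling adds 148 days: July 18, 2013 + 148 days = December 13, 2013.
December 13, 2013 is a listed holiday; December 14, 2013 is Saturday; December 15, 2013 is Sunday. The next qualifying day is December 16, 2013.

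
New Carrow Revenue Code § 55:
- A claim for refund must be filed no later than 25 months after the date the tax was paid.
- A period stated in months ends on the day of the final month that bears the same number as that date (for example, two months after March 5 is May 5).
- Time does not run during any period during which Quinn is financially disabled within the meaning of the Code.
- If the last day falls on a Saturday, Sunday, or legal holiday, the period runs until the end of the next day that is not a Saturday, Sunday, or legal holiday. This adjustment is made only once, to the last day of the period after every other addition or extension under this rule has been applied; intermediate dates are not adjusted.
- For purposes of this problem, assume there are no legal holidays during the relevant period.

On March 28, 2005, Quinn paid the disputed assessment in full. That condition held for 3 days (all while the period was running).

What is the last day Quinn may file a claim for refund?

25 months after March 28, 2005 is April 28, 2007.
Tolling adds 3 days: April 28, 2007 + 3 days = May 1, 2007.
May 1, 2007 is a Tuesday and not a legal holiday, so no extension applies.

May 1, 2007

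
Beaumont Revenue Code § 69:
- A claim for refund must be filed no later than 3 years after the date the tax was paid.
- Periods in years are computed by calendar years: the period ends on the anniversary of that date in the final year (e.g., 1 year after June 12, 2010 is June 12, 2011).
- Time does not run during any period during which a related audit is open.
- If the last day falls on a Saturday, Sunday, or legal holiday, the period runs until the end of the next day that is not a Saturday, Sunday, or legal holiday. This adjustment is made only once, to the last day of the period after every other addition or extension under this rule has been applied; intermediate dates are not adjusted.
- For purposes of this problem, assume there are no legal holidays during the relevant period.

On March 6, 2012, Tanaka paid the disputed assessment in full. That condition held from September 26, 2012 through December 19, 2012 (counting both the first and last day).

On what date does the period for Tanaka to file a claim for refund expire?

3 years after March 6, 2012 is March 6, 2015.
From September 26, 2012 through December 19, 2012 inclusive is 85 days; tolling adds 85 days: March 6, 2015 + 85 days = May 30, 2015.
May 30, 2015 is Saturday; May 31, 2015 is Sunday. The next qualifying day is June 1, 2015.

June 1, 2015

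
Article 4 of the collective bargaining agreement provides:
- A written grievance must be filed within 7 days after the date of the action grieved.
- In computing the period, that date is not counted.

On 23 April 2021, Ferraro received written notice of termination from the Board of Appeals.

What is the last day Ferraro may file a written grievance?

April 30, 2021

7 days after 23 April 2021 is April 30, 2021.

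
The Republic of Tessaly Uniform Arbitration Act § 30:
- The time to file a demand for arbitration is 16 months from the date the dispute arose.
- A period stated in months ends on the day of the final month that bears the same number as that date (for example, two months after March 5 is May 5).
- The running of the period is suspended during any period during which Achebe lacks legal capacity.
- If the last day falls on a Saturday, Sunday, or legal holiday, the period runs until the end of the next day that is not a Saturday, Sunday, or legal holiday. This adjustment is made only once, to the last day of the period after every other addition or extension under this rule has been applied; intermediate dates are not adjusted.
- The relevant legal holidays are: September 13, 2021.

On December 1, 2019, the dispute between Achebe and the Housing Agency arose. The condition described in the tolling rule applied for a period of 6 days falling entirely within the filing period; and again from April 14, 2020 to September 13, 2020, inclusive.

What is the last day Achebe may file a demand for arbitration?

September 7, 2021

16 months after December 1, 2019 is April 1, 2021.
Tolling adds 6 days: April 1, 2021 + 6 days = April 7, 2021.
From April 14, 2020 through September 13, 2020 inclusive is 153 days; tolling adds 153 days: April 7, 2021 + 153 days = September 7, 2021.
September 7, 2021 is a Tuesday and not a legal holiday, so no extension applies.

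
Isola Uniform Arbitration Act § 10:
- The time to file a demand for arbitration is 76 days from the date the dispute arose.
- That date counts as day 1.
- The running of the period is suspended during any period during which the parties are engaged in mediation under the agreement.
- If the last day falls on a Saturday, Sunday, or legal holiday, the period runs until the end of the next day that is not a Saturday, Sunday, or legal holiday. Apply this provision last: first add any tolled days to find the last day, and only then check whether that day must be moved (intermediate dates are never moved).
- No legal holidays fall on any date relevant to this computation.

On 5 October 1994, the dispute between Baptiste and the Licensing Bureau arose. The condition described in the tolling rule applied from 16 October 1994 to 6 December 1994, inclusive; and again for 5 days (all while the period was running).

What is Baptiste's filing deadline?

February 14, 1995

Counting 5 October 1994 as day 1, day 76 is December 19, 1994.
From October 16, 1994 through December 6, 1994 inclusive is 52 days; tolling adds 52 days: December 19, 1994 + 52 days = February 9, 1995.
Tolling adds 5 days: February 9, 1995 + 5 days = February 14, 1995.
February 14, 1995 is a Tuesday and not a legal holiday, so no extension applies.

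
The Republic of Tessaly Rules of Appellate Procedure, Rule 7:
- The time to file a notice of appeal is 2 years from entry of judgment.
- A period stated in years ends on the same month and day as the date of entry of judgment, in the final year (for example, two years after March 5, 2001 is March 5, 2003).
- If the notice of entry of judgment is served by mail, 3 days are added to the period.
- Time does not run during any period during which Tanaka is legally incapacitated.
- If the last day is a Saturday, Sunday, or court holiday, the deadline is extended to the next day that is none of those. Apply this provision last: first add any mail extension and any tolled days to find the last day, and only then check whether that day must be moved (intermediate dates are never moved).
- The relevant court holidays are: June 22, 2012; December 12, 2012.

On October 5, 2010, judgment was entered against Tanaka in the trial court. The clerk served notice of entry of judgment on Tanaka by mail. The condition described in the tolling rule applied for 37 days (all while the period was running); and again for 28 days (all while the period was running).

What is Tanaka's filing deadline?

2 years after October 5, 2010 is October 5, 2012.
Service was by mail, adding 3 days: October 5, 2012 + 3 days = October 8, 2012.
Tolling adds 37 days: October 8, 2012 + 37 days = November 14, 2012.
Tolling adds 28 days: November 14, 2012 + 28 days = December 12, 2012.
December 12, 2012 is a listed holiday. The next qualifying day is December 13, 2012.

December 13, 2012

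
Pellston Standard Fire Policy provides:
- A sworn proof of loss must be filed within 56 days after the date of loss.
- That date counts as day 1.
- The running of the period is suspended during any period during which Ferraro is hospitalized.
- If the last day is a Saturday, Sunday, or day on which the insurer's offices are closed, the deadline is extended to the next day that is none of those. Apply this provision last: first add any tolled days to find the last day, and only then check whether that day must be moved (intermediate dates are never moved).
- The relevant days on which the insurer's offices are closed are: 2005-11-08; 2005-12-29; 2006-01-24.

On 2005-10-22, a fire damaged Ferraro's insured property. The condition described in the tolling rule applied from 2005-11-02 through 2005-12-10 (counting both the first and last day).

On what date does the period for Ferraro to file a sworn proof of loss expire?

January 25, 2006

Counting 2005-10-22 as day 1, day 56 is December 16, 2005.
From November 2, 2005 through December 10, 2005 inclusive is 39 days; tolling adds 39 days: December 16, 2005 + 39 days = January 24, 2006.
January 24, 2006 is a listed holiday. The next qualifying day is January 25, 2006.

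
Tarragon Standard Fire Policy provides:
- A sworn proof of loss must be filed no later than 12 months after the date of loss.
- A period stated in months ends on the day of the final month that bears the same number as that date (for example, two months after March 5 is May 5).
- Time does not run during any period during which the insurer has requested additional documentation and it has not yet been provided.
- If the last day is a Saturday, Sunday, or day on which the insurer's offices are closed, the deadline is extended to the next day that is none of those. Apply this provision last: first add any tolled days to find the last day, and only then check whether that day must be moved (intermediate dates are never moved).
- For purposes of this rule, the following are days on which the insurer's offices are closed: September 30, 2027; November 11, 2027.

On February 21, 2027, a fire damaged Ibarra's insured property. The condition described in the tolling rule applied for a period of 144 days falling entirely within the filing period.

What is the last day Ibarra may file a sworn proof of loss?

12 months after February 21, 2027 is February 21, 2028.
Tolling adds 144 days: February 21, 2028 + 144 days = July 14, 2028.
July 14, 2028 is a Friday and not a day on which the insurer's offices are closed, so no extension applies.

July 14, 2028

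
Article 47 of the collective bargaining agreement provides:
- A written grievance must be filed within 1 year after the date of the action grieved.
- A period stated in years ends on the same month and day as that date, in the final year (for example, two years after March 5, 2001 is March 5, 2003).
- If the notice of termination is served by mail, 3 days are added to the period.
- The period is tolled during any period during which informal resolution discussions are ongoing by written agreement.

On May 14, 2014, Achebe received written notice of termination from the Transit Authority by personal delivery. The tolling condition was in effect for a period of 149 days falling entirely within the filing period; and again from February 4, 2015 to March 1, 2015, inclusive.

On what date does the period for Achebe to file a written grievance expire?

November 5, 2015

1 year after May 14, 2014 is May 14, 2015.
Service was not by mail, so no mail extension applies.
Tolling adds 149 days: May 14, 2015 + 149 days = October 10, 2015.
From February 4, 2015 through March 1, 2015 inclusive is 26 days; tolling adds 26 days: October 10, 2015 + 26 days = November 5, 2015.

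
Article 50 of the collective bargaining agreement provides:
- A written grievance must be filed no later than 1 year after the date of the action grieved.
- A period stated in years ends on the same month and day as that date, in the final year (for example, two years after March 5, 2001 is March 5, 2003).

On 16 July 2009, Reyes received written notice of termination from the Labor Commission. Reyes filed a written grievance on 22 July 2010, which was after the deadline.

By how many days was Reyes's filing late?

1 year after 16 July 2009 is July 16, 2010.
The deadline is July 16, 2010; from July 16, 2010 to July 22, 2010 is 6 days.

6 days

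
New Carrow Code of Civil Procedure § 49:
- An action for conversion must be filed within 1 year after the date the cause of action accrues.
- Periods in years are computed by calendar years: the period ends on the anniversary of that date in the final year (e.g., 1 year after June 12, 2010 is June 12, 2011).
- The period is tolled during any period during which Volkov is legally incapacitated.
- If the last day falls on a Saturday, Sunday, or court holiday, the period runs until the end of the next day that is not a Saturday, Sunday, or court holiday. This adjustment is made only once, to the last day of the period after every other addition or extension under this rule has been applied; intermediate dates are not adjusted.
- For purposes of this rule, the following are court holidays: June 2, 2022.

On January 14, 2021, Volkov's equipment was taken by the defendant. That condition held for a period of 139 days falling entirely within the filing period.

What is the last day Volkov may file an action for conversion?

1 year after January 14, 2021 is January 14, 2022.
Tolling adds 139 days: January 14, 2022 + 139 days = June 2, 2022.
June 2, 2022 is a listed holiday. The next qualifying day is June 3, 2022.

June 3, 2022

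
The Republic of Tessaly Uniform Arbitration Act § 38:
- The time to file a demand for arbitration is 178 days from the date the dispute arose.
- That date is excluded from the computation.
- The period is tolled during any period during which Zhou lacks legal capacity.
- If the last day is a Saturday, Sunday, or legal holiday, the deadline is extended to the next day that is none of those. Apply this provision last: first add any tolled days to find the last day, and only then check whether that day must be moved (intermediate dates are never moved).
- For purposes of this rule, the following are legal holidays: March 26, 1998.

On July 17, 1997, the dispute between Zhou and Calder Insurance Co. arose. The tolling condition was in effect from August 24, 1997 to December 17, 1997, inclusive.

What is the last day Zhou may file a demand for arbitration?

178 days after July 17, 1997 is January 11, 1998.
From August 24, 1997 through December 17, 1997 inclusive is 116 days; tolling adds 116 days: January 11, 1998 + 116 days = May 7, 1998.
May 7, 1998 is a Thursday and not a legal holiday, so no extension applies.

May 7, 1998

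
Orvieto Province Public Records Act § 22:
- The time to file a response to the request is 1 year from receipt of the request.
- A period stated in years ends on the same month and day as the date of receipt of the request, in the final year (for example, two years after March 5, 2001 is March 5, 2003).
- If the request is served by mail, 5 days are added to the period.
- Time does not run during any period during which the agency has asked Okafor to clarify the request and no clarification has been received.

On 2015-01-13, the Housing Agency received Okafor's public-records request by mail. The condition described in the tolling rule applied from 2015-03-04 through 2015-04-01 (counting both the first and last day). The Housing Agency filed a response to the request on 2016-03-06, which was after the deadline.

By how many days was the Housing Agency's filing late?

1 year after 2015-01-13 is January 13, 2016.
Service was by mail, adding 5 days: January 13, 2016 + 5 days = January 18, 2016.
From March 4, 2015 through April 1, 2015 inclusive is 29 days; tolling adds 29 days: January 18, 2016 + 29 days = February 16, 2016.
The deadline is February 16, 2016; from February 16, 2016 to March 6, 2016 is 19 days.

19 days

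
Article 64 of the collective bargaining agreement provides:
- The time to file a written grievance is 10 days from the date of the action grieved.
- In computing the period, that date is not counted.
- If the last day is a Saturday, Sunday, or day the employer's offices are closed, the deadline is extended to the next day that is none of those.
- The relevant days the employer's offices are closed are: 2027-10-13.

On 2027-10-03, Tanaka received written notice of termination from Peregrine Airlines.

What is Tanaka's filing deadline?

October 14, 2027

10 days after 2027-10-03 is October 13, 2027.
October 13, 2027 is a listed holiday. The next qualifying day is October 14, 2027.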